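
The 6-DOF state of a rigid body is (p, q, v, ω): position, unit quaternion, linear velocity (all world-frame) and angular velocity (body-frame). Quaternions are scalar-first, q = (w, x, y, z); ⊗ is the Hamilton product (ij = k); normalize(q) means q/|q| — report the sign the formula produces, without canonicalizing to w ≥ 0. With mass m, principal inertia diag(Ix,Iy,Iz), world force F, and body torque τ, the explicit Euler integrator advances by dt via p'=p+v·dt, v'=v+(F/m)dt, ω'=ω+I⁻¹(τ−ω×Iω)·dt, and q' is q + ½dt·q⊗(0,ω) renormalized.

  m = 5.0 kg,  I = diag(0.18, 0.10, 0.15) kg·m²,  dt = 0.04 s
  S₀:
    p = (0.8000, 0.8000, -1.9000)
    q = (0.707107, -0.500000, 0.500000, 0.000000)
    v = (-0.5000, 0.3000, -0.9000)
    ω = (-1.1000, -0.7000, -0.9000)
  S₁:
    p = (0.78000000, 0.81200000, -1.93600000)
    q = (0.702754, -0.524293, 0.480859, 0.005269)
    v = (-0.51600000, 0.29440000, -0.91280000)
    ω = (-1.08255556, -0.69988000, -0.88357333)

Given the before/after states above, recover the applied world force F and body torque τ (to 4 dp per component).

velocity change Δv = (-0.01600000, -0.00560000, -0.01280000)
F = m·Δv/dt = (-2.0000, -0.7000, -1.6000)
ω₁ − ω₀ = (0.01744444, 0.00012000, 0.01642667)
precession coupling = (0.0315, 0.0297, -0.0616)
I·α + gyro = (0.1100, 0.0300, 0.0000)

F = (-2.0000, -0.7000, -1.6000)
τ = (0.1100, 0.0300, 0.0000)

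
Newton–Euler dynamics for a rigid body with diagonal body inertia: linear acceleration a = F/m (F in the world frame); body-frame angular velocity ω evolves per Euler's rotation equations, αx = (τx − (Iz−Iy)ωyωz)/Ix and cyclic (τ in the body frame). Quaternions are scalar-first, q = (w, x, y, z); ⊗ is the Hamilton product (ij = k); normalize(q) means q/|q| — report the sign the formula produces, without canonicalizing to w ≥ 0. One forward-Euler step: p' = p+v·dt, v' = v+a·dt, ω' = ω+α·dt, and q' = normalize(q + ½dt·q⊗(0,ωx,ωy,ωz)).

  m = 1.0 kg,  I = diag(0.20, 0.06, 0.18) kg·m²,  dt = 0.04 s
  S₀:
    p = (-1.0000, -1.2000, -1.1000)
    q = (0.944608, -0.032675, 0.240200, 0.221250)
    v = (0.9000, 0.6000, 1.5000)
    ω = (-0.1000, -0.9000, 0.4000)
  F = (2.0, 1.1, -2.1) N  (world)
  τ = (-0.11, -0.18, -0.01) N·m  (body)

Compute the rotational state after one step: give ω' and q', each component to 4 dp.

gyro term ω×Iω = (-0.0432, -0.0008, -0.0126)
α = I⁻¹(τ − ω×Iω) = (-0.3340, -2.9867, 0.0144)
ω + α·dt = (-0.1134, -1.0195, 0.4006)
2q̇ = q⊗(0,ω) = (0.1244125, 0.2007442, -0.8592022, 0.4312707)
updated quaternion q' = (0.9469, -0.0287, 0.2230, 0.2298)

ω' = (-0.1134, -1.0195, 0.4006)
q' = (0.9469, -0.0287, 0.2230, 0.2298)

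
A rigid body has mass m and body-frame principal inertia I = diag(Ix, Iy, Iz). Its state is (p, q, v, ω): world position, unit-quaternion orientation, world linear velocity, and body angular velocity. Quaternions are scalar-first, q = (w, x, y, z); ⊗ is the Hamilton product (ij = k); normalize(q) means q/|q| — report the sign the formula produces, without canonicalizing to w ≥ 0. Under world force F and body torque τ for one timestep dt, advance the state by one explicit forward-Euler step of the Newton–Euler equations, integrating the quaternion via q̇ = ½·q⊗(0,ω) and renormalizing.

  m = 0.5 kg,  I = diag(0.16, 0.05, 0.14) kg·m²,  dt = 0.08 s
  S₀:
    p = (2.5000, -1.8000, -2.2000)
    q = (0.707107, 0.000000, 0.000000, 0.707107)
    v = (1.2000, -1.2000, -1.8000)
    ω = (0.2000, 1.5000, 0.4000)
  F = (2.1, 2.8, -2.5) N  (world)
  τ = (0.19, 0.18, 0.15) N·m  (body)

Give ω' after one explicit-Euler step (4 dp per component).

(τ − ω×Iω)/I = (0.8500, 3.5680, 1.3071)
ω' = ω + α·dt = (0.2680, 1.7854, 0.5046)

ω' = (0.2680, 1.7854, 0.5046)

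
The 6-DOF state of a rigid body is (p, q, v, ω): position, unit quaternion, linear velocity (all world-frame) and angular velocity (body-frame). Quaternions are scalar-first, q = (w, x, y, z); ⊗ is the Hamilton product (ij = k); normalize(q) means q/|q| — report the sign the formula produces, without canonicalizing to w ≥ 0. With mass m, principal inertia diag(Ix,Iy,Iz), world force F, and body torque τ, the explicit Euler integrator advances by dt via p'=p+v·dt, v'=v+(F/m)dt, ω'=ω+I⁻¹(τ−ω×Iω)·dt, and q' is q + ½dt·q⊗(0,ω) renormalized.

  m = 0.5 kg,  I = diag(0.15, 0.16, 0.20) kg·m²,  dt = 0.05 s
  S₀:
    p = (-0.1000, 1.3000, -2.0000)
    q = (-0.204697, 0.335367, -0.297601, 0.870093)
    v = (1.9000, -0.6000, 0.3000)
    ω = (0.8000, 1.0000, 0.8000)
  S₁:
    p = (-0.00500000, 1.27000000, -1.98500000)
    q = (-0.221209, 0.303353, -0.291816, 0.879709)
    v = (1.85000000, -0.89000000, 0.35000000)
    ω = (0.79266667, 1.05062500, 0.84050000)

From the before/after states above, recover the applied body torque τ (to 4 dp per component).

ω₁ − ω₀ = (-0.00733333, 0.05062500, 0.04050000)
τ = I·(Δω/dt) + ω₀×(Iω₀) = (0.0100, 0.1300, 0.1700)

τ = (0.0100, 0.1300, 0.1700)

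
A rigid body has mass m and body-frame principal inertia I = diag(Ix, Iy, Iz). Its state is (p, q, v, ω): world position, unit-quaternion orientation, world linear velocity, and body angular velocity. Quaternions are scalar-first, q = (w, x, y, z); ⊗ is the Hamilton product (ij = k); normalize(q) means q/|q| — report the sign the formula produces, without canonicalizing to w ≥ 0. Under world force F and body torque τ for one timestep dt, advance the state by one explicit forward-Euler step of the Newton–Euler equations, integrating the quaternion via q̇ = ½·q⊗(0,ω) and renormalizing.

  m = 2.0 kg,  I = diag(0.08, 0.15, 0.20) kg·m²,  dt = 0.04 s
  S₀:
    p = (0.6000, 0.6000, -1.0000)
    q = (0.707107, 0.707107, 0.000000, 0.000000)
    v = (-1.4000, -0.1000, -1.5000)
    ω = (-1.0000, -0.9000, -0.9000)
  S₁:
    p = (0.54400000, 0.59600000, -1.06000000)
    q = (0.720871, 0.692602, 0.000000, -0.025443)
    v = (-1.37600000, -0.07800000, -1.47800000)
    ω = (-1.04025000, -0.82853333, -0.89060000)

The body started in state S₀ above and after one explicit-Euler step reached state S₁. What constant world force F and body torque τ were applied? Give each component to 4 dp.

F = (1.2000, 1.1000, 1.1000)
τ = (-0.0400, 0.1600, 0.1100)

Δv = v₁−v₀ = (0.02400000, 0.02200000, 0.02200000)
applied force F = (1.2000, 1.1000, 1.1000)
Δω = ω₁−ω₀ = (-0.04025000, 0.07146667, 0.00940000)
ω₀×(Iω₀) = (0.0405, -0.1080, 0.0630)
I·α + gyro = (-0.0400, 0.1600, 0.1100)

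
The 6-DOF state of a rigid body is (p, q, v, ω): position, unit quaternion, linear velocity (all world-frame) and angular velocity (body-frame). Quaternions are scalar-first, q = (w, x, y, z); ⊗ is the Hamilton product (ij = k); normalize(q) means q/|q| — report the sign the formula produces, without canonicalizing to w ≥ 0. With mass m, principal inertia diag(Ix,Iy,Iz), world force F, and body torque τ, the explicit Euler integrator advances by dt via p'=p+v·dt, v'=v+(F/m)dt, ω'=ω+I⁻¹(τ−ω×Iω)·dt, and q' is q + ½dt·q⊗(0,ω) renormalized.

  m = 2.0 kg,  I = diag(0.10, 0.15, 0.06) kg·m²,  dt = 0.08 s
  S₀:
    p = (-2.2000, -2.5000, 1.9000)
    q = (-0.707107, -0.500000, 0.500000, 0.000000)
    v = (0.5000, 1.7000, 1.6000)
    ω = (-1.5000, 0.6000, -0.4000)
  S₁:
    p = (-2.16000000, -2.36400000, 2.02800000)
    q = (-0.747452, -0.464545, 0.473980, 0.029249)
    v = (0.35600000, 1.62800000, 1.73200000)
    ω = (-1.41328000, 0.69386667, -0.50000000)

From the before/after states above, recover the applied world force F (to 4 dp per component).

F = (-3.6000, -1.8000, 3.3000)

Δv = v₁−v₀ = (-0.14400000, -0.07200000, 0.13200000)
applied force F = (-3.6000, -1.8000, 3.3000)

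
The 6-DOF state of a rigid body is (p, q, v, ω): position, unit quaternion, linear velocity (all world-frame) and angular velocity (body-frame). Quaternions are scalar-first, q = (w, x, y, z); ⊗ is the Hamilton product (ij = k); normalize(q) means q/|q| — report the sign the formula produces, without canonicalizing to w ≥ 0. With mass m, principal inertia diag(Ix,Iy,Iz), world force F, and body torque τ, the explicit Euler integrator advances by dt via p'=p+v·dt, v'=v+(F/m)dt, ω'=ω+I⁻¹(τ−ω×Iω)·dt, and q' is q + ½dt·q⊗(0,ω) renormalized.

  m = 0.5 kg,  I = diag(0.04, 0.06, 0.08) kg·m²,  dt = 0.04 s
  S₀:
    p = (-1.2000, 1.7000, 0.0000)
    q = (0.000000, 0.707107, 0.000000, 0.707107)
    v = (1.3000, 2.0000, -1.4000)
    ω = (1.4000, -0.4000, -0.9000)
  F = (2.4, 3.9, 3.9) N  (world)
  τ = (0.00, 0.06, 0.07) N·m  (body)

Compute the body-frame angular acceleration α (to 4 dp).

gyro term ω×Iω = (0.0072, 0.0504, -0.0112)
(τ − ω×Iω)/I = (-0.1800, 0.1600, 1.0150)

α = (-0.1800, 0.1600, 1.0150)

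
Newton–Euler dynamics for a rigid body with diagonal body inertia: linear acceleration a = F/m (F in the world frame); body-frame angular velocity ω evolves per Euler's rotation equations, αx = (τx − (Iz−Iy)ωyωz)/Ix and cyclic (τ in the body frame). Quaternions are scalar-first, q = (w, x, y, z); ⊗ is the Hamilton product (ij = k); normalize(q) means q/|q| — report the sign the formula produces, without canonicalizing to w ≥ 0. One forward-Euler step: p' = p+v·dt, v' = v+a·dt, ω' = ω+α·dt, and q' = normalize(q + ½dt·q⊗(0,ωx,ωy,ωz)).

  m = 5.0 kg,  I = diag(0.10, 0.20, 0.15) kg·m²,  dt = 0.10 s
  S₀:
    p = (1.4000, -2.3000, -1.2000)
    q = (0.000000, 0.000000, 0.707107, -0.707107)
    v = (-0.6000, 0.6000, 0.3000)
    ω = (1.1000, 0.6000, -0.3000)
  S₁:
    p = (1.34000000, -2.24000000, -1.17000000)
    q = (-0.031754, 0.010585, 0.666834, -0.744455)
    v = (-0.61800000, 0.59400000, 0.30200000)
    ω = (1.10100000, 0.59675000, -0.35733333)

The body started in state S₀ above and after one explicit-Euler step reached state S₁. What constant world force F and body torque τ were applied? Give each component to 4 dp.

F = (-0.9000, -0.3000, 0.1000)
τ = (0.0100, 0.0100, -0.0200)

ω₁ − ω₀ = (0.00100000, -0.00325000, -0.05733333)
precession coupling = (0.0090, 0.0165, 0.0660)
applied torque τ = (0.0100, 0.0100, -0.0200)
velocity change Δv = (-0.01800000, -0.00600000, 0.00200000)
applied force F = (-0.9000, -0.3000, 0.1000)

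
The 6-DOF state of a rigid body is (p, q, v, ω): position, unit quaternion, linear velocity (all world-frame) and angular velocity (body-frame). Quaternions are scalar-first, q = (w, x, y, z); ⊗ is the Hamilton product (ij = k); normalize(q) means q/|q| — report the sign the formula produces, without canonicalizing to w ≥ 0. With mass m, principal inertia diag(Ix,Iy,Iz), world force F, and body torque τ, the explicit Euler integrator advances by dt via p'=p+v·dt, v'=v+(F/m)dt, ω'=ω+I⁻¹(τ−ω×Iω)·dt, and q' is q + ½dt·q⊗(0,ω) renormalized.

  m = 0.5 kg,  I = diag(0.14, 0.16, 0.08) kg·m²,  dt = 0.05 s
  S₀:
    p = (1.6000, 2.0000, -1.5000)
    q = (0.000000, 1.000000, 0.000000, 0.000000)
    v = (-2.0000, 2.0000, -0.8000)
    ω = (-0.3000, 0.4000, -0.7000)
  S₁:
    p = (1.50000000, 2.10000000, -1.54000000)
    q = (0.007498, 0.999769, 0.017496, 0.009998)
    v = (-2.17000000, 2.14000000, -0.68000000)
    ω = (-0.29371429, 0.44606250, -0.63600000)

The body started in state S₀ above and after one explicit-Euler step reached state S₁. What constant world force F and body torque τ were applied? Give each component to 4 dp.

v₁ − v₀ = (-0.17000000, 0.14000000, 0.12000000)
applied force F = (-1.7000, 1.4000, 1.2000)
ω₁ − ω₀ = (0.00628571, 0.04606250, 0.06400000)
τ = I·(Δω/dt) + ω₀×(Iω₀) = (0.0400, 0.1600, 0.1000)

F = (-1.7000, 1.4000, 1.2000)
τ = (0.0400, 0.1600, 0.1000)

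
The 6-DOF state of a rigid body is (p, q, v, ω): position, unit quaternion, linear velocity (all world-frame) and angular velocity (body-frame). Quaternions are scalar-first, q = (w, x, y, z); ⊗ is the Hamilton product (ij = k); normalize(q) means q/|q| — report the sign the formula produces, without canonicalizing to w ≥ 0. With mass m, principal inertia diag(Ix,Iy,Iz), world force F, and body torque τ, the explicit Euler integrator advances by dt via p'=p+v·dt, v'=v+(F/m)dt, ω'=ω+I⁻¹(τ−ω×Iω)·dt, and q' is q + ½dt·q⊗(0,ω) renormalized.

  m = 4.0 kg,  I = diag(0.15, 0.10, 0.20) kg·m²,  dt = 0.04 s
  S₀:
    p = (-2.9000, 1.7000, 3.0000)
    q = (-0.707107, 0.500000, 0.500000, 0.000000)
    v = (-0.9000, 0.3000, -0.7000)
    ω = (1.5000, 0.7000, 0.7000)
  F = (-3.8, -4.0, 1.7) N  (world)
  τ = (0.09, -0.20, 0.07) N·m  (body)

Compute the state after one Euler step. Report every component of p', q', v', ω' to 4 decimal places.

p' = (-2.9360, 1.7120, 2.9720)
q' = (-0.7286, 0.4855, 0.4828, -0.0179)
v' = (-0.9380, 0.2600, -0.6830)
ω' = (1.5109, 0.6410, 0.7245)

p + v·dt = (-2.9360, 1.7120, 2.9720)
v + (F/m)dt = (-0.9380, 0.2600, -0.6830)
ω×(Iω) gyroscopic = (0.0490, -0.0525, -0.0525)
α = I⁻¹(τ − ω×Iω) = (0.2733, -1.4750, 0.6125)
ω + α·dt = (1.5109, 0.6410, 0.7245)
2q̇ = q⊗(0,ω) = (-1.1000000, -0.7106605, -0.8449749, -0.8949749)
q + ½dt·q⊗(0,ω), renormalized = (-0.7286, 0.4855, 0.4828, -0.0179)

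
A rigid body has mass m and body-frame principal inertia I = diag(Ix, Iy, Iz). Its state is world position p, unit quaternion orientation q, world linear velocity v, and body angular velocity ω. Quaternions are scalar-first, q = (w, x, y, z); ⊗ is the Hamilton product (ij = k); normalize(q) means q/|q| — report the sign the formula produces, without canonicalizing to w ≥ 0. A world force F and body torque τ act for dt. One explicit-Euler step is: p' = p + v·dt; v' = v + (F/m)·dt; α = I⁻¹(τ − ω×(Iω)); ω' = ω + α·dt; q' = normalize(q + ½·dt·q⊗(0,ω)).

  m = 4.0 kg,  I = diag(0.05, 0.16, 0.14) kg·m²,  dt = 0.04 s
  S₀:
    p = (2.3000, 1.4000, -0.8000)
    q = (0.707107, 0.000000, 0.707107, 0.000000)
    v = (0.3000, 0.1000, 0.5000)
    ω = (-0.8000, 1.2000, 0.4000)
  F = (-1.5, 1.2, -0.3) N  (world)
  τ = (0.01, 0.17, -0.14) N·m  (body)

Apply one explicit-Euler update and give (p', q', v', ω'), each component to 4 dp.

p' = (2.3120, 1.4040, -0.7800)
q' = (0.6898, -0.0057, 0.7238, 0.0170)
v' = (0.2850, 0.1120, 0.4970)
ω' = (-0.7843, 1.2353, 0.3902)

precession coupling ω×(Iω) = (-0.0096, 0.0288, -0.1056)
angular accel α = (0.3920, 0.8825, -0.2457)
ω' = ω + α·dt = (-0.7843, 1.2353, 0.3902)
Hamilton product q⊗(0,ω) = (-0.8485284, -0.2828428, 0.8485284, 0.8485284)
q' = normalize(q + ½dt·q⊗(0,ω)) = (0.6898, -0.0057, 0.7238, 0.0170)
a = (-0.3750, 0.3000, -0.0750)
p + v·dt = (2.3120, 1.4040, -0.7800)
v' = v + a·dt = (0.2850, 0.1120, 0.4970)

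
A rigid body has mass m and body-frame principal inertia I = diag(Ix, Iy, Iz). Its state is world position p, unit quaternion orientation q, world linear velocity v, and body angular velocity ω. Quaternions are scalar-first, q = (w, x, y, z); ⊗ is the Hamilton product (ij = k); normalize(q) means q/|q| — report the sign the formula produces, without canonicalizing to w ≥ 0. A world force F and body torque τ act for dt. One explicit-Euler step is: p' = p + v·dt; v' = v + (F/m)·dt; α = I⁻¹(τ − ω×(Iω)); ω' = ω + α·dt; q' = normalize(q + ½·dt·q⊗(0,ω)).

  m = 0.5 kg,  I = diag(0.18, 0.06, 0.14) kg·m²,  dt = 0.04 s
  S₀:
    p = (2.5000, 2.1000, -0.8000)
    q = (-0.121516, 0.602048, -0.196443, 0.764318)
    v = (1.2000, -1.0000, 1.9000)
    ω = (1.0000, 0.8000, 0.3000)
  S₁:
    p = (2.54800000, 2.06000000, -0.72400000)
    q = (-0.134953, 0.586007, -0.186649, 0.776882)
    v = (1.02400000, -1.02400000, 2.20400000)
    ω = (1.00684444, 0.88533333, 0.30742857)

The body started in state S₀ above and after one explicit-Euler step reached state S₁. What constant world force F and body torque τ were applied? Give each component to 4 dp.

velocity change Δv = (-0.17600000, -0.02400000, 0.30400000)
applied force F = (-2.2000, -0.3000, 3.8000)
ω₁ − ω₀ = (0.00684444, 0.08533333, 0.00742857)
ω₀×(Iω₀) = (0.0192, 0.0120, -0.0960)
τ = I·(Δω/dt) + ω₀×(Iω₀) = (0.0500, 0.1400, -0.0700)

F = (-2.2000, -0.3000, 3.8000)
τ = (0.0500, 0.1400, -0.0700)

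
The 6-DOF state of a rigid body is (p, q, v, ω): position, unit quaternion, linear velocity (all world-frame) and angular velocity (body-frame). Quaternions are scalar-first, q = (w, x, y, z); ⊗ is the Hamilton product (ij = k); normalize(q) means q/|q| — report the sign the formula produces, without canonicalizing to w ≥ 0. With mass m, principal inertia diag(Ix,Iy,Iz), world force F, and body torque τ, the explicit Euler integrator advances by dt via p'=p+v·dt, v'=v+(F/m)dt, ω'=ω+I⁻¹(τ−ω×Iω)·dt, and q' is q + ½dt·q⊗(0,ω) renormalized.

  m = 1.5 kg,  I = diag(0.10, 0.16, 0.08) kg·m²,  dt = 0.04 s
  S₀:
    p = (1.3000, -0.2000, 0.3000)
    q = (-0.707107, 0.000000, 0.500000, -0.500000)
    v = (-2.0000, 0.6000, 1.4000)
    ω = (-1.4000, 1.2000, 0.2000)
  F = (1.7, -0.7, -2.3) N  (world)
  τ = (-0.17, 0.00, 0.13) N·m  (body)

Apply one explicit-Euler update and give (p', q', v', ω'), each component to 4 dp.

a = F/m = (1.1333, -0.4667, -1.5333)
p' = p + v·dt = (1.2200, -0.1760, 0.3560)
new velocity v' = (-1.9547, 0.5813, 1.3387)
α = I⁻¹(τ − ω×Iω) = (-1.5080, 0.0350, 2.8850)
ω + α·dt = (-1.4603, 1.2014, 0.3154)
2q̇ = q⊗(0,ω) = (-0.5000000, 1.6899498, -0.1485284, 0.5585786)
q + ½dt·q⊗(0,ω), renormalized = (-0.7166, 0.0338, 0.4967, -0.4885)

p' = (1.2200, -0.1760, 0.3560)
q' = (-0.7166, 0.0338, 0.4967, -0.4885)
v' = (-1.9547, 0.5813, 1.3387)
ω' = (-1.4603, 1.2014, 0.3154)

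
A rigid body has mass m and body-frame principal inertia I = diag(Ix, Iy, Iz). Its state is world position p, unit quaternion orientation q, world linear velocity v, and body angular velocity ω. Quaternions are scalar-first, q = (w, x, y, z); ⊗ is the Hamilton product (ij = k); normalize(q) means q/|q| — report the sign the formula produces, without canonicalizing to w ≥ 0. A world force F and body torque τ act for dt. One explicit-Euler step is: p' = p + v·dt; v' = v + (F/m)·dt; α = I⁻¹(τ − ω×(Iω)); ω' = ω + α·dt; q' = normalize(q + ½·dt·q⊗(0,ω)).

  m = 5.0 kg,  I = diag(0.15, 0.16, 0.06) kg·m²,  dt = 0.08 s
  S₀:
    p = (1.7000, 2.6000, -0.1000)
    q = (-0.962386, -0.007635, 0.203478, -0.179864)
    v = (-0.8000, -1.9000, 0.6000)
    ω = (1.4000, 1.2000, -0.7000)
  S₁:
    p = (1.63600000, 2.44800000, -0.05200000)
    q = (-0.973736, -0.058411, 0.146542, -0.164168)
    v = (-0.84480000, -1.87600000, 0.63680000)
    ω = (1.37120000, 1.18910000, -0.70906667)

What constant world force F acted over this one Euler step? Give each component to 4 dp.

F = (-2.8000, 1.5000, 2.3000)

Δv = v₁−v₀ = (-0.04480000, 0.02400000, 0.03680000)
F = m·Δv/dt = (-2.8000, 1.5000, 2.3000)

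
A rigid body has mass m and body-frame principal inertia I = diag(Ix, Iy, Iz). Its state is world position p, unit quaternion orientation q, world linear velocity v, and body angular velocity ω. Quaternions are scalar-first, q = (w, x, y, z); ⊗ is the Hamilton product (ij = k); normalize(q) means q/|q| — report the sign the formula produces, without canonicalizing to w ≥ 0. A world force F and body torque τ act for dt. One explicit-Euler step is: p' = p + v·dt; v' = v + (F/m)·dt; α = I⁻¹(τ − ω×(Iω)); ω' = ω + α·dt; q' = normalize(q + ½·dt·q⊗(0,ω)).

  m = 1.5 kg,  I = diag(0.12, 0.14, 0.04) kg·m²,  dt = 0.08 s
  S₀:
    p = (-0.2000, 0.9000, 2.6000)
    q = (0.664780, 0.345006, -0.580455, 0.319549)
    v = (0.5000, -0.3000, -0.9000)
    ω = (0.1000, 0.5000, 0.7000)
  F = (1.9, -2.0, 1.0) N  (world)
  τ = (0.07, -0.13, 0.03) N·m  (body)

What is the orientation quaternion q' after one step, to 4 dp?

q' = (0.6657, 0.3248, -0.5752, 0.3472)

Hamilton product q⊗(0,ω) = (0.0320426, -0.4996150, 0.1228407, 0.6958945)
q + ½dt·q⊗(0,ω), renormalized = (0.6657, 0.3248, -0.5752, 0.3472)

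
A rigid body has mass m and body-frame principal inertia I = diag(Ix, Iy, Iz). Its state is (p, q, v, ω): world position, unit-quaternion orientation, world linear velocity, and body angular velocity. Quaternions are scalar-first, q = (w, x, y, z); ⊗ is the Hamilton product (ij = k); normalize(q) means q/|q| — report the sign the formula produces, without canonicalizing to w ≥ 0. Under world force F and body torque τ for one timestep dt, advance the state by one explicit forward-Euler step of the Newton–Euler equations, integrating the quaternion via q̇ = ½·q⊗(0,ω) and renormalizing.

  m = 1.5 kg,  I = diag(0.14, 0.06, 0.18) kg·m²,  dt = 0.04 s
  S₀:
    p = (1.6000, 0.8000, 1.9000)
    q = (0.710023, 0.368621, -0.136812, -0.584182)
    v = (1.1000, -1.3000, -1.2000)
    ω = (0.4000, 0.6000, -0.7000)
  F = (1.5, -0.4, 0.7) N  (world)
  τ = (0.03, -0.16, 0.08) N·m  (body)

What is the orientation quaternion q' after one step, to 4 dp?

Hamilton product q⊗(0,ω) = (-0.4742886, 0.7302868, 0.4503757, -0.2211187)
q + ½dt·q⊗(0,ω), renormalized = (0.7004, 0.3831, -0.1278, -0.5885)

q' = (0.7004, 0.3831, -0.1278, -0.5885)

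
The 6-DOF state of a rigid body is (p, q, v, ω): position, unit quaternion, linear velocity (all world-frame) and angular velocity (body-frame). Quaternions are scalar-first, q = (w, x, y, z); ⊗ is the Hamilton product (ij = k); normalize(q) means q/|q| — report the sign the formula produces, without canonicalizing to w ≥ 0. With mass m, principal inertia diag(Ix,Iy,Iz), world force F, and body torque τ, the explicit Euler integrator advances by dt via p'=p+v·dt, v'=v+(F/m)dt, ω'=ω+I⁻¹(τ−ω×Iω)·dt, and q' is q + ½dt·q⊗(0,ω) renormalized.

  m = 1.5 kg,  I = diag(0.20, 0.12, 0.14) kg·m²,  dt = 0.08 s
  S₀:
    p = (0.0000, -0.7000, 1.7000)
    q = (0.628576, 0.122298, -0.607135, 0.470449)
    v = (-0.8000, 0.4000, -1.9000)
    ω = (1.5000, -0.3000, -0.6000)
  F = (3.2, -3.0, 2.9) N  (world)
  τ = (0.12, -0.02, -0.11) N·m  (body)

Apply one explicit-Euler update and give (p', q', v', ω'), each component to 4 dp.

p' = (-0.0640, -0.6680, 1.5480)
q' = (0.6239, 0.1798, -0.5823, 0.4893)
v' = (-0.6293, 0.2400, -1.7453)
ω' = (1.5466, -0.2773, -0.6834)

angular accel α = (0.5820, 0.2833, -1.0429)
ω' = ω + α·dt = (1.5466, -0.2773, -0.6834)
q⊗(0,ω) = (-0.0833181, 1.4482797, 0.5904795, 0.4968675)
updated quaternion q' = (0.6239, 0.1798, -0.5823, 0.4893)
p' = p + v·dt = (-0.0640, -0.6680, 1.5480)
v + (F/m)dt = (-0.6293, 0.2400, -1.7453)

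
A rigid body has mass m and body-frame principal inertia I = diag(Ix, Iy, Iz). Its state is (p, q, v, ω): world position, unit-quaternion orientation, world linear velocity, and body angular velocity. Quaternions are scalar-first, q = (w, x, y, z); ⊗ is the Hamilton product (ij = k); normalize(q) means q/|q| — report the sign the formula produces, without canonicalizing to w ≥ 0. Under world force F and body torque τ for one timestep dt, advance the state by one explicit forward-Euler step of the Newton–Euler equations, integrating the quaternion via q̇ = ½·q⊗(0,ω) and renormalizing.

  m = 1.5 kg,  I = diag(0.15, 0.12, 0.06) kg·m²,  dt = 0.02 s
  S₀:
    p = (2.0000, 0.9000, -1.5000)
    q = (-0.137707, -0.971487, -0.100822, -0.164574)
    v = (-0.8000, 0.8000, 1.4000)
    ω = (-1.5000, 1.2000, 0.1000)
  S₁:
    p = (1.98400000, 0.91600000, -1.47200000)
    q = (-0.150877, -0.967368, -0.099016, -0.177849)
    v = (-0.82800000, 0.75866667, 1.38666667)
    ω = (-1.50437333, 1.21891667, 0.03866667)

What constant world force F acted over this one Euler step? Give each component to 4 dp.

v₁ − v₀ = (-0.02800000, -0.04133333, -0.01333333)
applied force F = (-2.1000, -3.1000, -1.0000)

F = (-2.1000, -3.1000, -1.0000)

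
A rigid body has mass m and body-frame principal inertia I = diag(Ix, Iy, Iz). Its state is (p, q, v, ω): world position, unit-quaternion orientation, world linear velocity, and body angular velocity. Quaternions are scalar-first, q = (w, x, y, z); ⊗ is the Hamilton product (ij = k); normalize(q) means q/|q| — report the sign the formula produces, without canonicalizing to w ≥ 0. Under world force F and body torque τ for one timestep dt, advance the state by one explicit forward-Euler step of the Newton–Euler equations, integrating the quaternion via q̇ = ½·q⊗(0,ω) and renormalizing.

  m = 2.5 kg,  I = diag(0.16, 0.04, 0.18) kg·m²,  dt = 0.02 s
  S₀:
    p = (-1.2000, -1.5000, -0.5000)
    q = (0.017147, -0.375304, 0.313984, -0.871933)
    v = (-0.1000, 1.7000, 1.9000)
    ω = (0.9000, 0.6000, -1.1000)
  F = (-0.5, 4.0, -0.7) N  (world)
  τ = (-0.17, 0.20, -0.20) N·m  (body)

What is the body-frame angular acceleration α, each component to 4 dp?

precession coupling ω×(Iω) = (-0.0924, 0.0198, -0.0648)
α = I⁻¹(τ − ω×Iω) = (-0.4850, 4.5050, -0.7511)

α = (-0.4850, 4.5050, -0.7511)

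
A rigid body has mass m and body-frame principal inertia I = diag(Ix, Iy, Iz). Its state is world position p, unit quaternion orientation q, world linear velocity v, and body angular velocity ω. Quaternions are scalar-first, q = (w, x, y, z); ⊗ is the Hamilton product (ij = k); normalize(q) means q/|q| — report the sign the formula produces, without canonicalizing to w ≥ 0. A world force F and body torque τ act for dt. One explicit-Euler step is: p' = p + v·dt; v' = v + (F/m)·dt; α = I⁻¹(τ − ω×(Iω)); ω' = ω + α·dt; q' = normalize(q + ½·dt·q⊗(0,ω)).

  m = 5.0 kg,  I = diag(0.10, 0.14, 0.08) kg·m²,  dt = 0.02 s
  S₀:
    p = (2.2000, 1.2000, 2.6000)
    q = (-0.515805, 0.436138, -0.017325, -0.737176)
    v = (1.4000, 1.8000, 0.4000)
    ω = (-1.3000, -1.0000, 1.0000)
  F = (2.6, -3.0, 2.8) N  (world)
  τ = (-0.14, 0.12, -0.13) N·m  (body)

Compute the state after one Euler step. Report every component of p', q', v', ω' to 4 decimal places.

a = F/m = (0.5200, -0.6000, 0.5600)
p' = p + v·dt = (2.2280, 1.2360, 2.6080)
new velocity v' = (1.4104, 1.7880, 0.4112)
precession coupling ω×(Iω) = (0.0600, -0.0260, 0.0520)
α = I⁻¹(τ − ω×Iω) = (-2.0000, 1.0429, -2.2750)
ω' = ω + α·dt = (-1.3400, -0.9791, 0.9545)
Hamilton product q⊗(0,ω) = (1.2868304, -0.0839545, 1.0379958, -0.9744655)
q' = normalize(q + ½dt·q⊗(0,ω)) = (-0.5028, 0.4352, -0.0069, -0.7468)

p' = (2.2280, 1.2360, 2.6080)
q' = (-0.5028, 0.4352, -0.0069, -0.7468)
v' = (1.4104, 1.7880, 0.4112)
ω' = (-1.3400, -0.9791, 0.9545)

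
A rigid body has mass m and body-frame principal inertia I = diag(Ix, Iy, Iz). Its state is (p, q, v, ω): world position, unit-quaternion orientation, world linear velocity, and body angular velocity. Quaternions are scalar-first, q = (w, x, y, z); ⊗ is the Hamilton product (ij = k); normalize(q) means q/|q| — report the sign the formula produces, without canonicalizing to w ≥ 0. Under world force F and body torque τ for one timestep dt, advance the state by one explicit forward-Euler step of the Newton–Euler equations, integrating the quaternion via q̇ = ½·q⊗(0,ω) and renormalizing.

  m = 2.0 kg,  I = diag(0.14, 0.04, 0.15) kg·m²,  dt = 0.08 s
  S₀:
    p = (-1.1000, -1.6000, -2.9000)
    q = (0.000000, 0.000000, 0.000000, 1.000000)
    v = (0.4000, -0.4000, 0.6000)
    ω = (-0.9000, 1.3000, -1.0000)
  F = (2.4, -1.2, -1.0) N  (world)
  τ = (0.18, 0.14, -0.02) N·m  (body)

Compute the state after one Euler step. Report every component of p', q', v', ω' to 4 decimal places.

p' = (-1.0680, -1.6320, -2.8520)
q' = (0.0399, -0.0519, -0.0359, 0.9972)
v' = (0.4960, -0.4480, 0.5600)
ω' = (-0.7154, 1.5980, -1.0731)

a = (1.2000, -0.6000, -0.5000)
p + v·dt = (-1.0680, -1.6320, -2.8520)
new velocity v' = (0.4960, -0.4480, 0.5600)
(τ − ω×Iω)/I = (2.3071, 3.7250, -0.9133)
ω + α·dt = (-0.7154, 1.5980, -1.0731)
2q̇ = q⊗(0,ω) = (1.0000000, -1.3000000, -0.9000000, 0.0000000)
q' = normalize(q + ½dt·q⊗(0,ω)) = (0.0399, -0.0519, -0.0359, 0.9972)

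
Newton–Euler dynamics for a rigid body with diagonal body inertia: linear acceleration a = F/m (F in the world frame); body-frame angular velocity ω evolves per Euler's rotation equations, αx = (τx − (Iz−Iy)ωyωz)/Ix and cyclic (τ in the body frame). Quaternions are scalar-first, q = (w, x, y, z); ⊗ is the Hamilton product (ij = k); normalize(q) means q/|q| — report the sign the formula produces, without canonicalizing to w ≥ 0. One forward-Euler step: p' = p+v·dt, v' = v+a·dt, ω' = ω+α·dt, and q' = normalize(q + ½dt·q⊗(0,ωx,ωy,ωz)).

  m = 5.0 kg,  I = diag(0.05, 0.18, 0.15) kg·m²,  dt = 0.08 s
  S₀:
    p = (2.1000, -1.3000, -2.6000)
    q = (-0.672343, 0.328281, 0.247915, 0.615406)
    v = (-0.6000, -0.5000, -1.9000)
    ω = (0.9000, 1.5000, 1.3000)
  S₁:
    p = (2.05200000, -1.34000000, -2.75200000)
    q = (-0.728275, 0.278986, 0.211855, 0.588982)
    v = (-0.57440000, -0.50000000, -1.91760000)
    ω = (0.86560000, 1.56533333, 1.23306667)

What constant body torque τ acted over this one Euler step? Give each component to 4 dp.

ω₁ − ω₀ = (-0.03440000, 0.06533333, -0.06693333)
applied torque τ = (-0.0800, 0.0300, 0.0500)

τ = (-0.0800, 0.0300, 0.0500)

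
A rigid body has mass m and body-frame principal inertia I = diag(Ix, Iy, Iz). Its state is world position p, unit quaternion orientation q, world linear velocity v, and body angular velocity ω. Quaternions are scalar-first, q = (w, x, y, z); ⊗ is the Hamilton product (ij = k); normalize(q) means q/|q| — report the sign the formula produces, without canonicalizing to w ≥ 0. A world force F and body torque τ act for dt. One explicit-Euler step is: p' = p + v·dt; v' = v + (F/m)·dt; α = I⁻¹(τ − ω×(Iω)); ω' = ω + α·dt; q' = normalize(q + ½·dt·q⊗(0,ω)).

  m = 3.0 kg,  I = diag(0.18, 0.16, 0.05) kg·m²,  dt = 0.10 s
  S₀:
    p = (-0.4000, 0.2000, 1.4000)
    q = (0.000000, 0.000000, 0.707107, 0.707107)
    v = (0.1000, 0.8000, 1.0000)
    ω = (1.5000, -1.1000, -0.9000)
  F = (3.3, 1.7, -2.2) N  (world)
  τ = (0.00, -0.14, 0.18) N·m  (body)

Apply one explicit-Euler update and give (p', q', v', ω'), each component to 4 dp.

p' = (-0.3900, 0.2800, 1.5000)
q' = (0.0703, 0.0070, 0.7561, 0.6506)
v' = (0.2100, 0.8567, 0.9267)
ω' = (1.5605, -1.0778, -0.6060)

(τ − ω×Iω)/I = (0.6050, 0.2219, 2.9400)
ω + α·dt = (1.5605, -1.0778, -0.6060)
Hamilton product q⊗(0,ω) = (1.4142140, 0.1414214, 1.0606605, -1.0606605)
q + ½dt·q⊗(0,ω), renormalized = (0.0703, 0.0070, 0.7561, 0.6506)
p + v·dt = (-0.3900, 0.2800, 1.5000)
v + (F/m)dt = (0.2100, 0.8567, 0.9267)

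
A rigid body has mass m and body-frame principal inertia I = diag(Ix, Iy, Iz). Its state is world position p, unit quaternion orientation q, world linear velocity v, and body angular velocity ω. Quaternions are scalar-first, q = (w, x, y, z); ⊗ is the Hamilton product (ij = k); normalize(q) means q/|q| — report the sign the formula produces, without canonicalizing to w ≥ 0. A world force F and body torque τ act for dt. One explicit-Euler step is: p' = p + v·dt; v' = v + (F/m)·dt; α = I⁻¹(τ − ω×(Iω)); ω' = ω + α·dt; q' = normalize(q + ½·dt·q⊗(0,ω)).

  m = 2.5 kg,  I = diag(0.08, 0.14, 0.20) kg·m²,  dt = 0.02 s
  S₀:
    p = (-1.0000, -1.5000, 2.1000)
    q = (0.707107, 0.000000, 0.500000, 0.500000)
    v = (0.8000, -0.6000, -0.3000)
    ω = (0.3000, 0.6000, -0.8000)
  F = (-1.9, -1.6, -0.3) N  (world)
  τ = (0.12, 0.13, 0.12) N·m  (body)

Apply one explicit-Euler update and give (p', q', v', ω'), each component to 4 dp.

a = (-0.7600, -0.6400, -0.1200)
p' = p + v·dt = (-0.9840, -1.5120, 2.0940)
new velocity v' = (0.7848, -0.6128, -0.3024)
ω×(Iω) gyroscopic = (-0.0288, 0.0288, 0.0108)
angular accel α = (1.8600, 0.7229, 0.5460)
ω' = ω + α·dt = (0.3372, 0.6145, -0.7891)
2q̇ = q⊗(0,ω) = (0.1000000, -0.4878679, 0.5742642, -0.7156856)
q + ½dt·q⊗(0,ω), renormalized = (0.7081, -0.0049, 0.5057, 0.4928)

p' = (-0.9840, -1.5120, 2.0940)
q' = (0.7081, -0.0049, 0.5057, 0.4928)
v' = (0.7848, -0.6128, -0.3024)
ω' = (0.3372, 0.6145, -0.7891)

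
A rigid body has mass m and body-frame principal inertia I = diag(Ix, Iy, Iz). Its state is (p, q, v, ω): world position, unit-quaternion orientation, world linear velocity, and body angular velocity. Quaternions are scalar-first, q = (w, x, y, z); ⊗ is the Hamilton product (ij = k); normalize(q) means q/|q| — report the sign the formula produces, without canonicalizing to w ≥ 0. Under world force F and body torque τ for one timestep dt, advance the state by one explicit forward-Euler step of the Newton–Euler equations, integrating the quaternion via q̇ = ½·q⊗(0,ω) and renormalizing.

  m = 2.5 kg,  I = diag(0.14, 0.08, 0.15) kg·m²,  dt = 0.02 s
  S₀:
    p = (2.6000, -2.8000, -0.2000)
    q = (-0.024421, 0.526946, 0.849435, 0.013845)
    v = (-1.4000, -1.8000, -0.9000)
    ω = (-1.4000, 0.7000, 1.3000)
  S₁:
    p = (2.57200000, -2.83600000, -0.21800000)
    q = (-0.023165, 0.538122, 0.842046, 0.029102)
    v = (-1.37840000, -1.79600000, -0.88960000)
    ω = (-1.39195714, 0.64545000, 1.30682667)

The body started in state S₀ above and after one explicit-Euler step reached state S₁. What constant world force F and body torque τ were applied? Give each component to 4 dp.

v₁ − v₀ = (0.02160000, 0.00400000, 0.01040000)
applied force F = (2.7000, 0.5000, 1.3000)
ω₁ − ω₀ = (0.00804286, -0.05455000, 0.00682667)
ω₀×(Iω₀) = (0.0637, 0.0182, 0.0588)
τ = I·(Δω/dt) + ω₀×(Iω₀) = (0.1200, -0.2000, 0.1100)

F = (2.7000, 0.5000, 1.3000)
τ = (0.1200, -0.2000, 0.1100)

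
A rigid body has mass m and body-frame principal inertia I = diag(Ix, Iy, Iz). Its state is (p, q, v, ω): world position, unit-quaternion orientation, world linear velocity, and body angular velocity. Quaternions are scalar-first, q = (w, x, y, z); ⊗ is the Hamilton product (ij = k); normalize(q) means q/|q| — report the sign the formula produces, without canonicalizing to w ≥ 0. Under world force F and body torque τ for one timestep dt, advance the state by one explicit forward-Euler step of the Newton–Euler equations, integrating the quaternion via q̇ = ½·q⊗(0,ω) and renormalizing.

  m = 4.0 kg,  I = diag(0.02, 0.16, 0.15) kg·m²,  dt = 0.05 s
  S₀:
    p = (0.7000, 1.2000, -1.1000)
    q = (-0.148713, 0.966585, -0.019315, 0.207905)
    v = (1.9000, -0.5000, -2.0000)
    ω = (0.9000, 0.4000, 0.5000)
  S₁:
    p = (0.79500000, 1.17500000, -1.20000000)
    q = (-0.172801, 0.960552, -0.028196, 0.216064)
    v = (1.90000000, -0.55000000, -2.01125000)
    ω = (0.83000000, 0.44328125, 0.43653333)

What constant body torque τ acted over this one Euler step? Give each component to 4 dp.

Δω = ω₁−ω₀ = (-0.07000000, 0.04328125, -0.06346667)
gyro term ω₀×Iω₀ = (-0.0020, -0.0585, 0.0504)
I·α + gyro = (-0.0300, 0.0800, -0.1400)

τ = (-0.0300, 0.0800, -0.1400)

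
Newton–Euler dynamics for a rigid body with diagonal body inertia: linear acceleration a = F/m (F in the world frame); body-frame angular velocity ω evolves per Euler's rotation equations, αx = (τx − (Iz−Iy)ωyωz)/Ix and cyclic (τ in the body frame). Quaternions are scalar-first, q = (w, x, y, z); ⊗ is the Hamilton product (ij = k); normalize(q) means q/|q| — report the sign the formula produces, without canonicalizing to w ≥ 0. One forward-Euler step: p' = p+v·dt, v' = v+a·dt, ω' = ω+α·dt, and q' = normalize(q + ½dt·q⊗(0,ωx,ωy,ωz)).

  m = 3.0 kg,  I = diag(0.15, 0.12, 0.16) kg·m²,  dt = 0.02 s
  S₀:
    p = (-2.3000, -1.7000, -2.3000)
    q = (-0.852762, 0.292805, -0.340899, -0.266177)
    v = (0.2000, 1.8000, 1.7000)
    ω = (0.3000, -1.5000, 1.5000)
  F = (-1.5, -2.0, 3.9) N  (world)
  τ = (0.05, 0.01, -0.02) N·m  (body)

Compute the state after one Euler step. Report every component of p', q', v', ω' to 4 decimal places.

p' = (-2.2960, -1.6640, -2.2660)
q' = (-0.8546, 0.2811, -0.3332, -0.2823)
v' = (0.1900, 1.7867, 1.7260)
ω' = (0.3187, -1.4976, 1.4958)

a = (-0.5000, -0.6667, 1.3000)
p' = p + v·dt = (-2.2960, -1.6640, -2.2660)
new velocity v' = (0.1900, 1.7867, 1.7260)
ω×(Iω) gyroscopic = (-0.0900, -0.0045, 0.0135)
angular accel α = (0.9333, 0.1208, -0.2094)
new body rate ω' = (0.3187, -1.4976, 1.4958)
Hamilton product q⊗(0,ω) = (-0.1999245, -1.1664426, 0.7600824, -1.6160808)
q + ½dt·q⊗(0,ω), renormalized = (-0.8546, 0.2811, -0.3332, -0.2823)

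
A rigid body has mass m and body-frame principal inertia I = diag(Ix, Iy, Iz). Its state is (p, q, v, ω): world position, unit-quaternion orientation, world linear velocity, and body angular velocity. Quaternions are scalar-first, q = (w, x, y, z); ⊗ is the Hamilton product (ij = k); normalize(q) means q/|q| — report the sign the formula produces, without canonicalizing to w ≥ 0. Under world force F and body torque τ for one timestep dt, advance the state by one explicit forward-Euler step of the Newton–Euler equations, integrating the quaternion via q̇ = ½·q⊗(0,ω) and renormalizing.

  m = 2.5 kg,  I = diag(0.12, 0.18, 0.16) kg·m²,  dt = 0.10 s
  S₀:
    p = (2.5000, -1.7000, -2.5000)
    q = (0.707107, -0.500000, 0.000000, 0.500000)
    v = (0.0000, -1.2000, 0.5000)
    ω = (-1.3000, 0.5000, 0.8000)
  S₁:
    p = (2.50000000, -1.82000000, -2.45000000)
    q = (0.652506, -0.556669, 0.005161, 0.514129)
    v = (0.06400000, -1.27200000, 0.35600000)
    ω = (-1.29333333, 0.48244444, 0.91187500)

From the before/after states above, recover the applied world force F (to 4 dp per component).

v₁ − v₀ = (0.06400000, -0.07200000, -0.14400000)
applied force F = (1.6000, -1.8000, -3.6000)

F = (1.6000, -1.8000, -3.6000)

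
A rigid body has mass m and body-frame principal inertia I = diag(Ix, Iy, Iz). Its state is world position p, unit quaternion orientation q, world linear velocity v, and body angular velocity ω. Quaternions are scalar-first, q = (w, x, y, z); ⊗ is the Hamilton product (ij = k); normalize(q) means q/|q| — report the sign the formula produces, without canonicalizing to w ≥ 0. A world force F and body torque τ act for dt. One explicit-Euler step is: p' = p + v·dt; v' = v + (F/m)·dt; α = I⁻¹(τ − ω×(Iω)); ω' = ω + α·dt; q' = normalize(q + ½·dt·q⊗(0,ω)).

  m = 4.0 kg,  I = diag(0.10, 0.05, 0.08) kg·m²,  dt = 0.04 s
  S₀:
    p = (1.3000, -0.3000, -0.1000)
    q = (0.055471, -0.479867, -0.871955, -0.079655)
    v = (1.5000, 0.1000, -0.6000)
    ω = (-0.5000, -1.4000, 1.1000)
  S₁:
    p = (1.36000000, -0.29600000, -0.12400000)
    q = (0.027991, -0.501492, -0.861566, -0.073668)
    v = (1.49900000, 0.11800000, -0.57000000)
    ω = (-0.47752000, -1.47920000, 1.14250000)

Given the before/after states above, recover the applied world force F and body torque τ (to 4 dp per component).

Δv = v₁−v₀ = (-0.00100000, 0.01800000, 0.03000000)
m·(v₁−v₀)/dt = (-0.1000, 1.8000, 3.0000)
ω₁ − ω₀ = (0.02248000, -0.07920000, 0.04250000)
gyro term ω₀×Iω₀ = (-0.0462, -0.0110, -0.0350)
applied torque τ = (0.0100, -0.1100, 0.0500)

F = (-0.1000, 1.8000, 3.0000)
τ = (0.0100, -0.1100, 0.0500)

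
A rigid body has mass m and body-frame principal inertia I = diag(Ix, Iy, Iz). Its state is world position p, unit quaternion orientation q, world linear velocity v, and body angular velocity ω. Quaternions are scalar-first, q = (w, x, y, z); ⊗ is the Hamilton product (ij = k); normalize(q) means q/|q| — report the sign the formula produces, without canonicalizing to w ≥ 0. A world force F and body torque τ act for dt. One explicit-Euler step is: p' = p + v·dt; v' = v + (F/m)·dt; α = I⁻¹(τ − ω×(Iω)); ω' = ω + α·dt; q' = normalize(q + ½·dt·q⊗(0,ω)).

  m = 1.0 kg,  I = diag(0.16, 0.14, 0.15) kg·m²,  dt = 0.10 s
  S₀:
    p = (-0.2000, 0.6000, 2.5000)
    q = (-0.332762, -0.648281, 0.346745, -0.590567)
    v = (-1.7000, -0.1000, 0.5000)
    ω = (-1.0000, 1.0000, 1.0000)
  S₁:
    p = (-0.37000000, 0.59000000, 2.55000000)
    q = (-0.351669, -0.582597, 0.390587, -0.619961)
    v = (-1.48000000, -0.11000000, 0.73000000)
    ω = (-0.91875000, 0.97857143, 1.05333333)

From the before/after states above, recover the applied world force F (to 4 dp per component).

F = (2.2000, -0.1000, 2.3000)

Δv = v₁−v₀ = (0.22000000, -0.01000000, 0.23000000)
applied force F = (2.2000, -0.1000, 2.3000)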